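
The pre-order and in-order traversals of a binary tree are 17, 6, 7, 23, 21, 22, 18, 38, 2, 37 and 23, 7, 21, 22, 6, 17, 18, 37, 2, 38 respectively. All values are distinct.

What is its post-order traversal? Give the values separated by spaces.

The first element of pre-order is the root; it splits in-order into left and right subtrees.
Root 17: left subtree has 5 nodes {23, 7, 21, 22, 6}, right has 4 {18, 37, 2, 38}.
  Root 6: left subtree has 4 nodes {23, 7, 21, 22}, right has 0 { }.
    Root 7: left subtree has 1 node {23}, right has 2 {21, 22}.
      Root 21: left subtree has 0 nodes { }, right has 1 {22}.
  Root 18: left subtree has 0 nodes { }, right has 3 {37, 2, 38}.
    Root 38: left subtree has 2 nodes {37, 2}, right has 0 { }.
      Root 2: left subtree has 1 node {37}, right has 0 { }.

23 22 21 7 6 37 2 38 18 17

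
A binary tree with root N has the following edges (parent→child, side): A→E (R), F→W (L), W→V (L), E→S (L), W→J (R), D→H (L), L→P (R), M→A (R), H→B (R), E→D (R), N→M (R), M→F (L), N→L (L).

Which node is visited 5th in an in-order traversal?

In-order visits the left subtree, then the node, then the right subtree.
At N: go left to L.
  At L: no left child.
  Visit L.
  At L: go right to P.
    P is a leaf — visit P.
Visit N.
At N: go right to M.
  At M: go left to F.
    At F: go left to W.
      At W: go left to V.
        V is a leaf — visit V.
      Visit W.
      At W: go right to J.
        J is a leaf — visit J.
    Visit F.
    At F: no right child.
  Visit M.
  At M: go right to A.
    At A: no left child.
    Visit A.
    At A: go right to E.
      At E: go left to S.
        S is a leaf — visit S.
      Visit E.
      At E: go right to D.
        At D: go left to H.
          At H: no left child.
          Visit H.
          At H: go right to B.
            B is a leaf — visit B.
        Visit D.
        At D: no right child.
Full in-order sequence: L, P, N, V, W, J, F, M, A, S, E, H, B, D.

W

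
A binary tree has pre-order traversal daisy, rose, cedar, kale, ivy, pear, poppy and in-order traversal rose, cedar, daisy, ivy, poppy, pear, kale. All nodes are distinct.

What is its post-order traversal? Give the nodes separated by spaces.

cedar rose poppy pear ivy kale daisy

The first element of pre-order is the root; it splits in-order into left and right subtrees.
Root daisy: left subtree has 2 nodes {rose, cedar}, right has 4 {ivy, poppy, pear, kale}.
  Root rose: left subtree has 0 nodes { }, right has 1 {cedar}.
  Root kale: left subtree has 3 nodes {ivy, poppy, pear}, right has 0 { }.
    Root ivy: left subtree has 0 nodes { }, right has 2 {poppy, pear}.
      Root pear: left subtree has 1 node {poppy}, right has 0 { }.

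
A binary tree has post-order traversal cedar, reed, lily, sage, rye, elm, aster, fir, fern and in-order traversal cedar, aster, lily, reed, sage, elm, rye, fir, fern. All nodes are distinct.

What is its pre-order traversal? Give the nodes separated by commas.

The last element of post-order is the root; it splits in-order into left and right subtrees.
Root fern: left subtree has 8 nodes {cedar, aster, lily, reed, sage, elm, rye, fir}, right has 0 { }.
  Root fir: left subtree has 7 nodes {cedar, aster, lily, reed, sage, elm, rye}, right has 0 { }.
    Root aster: left subtree has 1 node {cedar}, right has 5 {lily, reed, sage, elm, rye}.
      Root elm: left subtree has 3 nodes {lily, reed, sage}, right has 1 {rye}.
        Root sage: left subtree has 2 nodes {lily, reed}, right has 0 { }.
          Root lily: left subtree has 0 nodes { }, right has 1 {reed}.

fern, fir, aster, cedar, elm, sage, lily, reed, rye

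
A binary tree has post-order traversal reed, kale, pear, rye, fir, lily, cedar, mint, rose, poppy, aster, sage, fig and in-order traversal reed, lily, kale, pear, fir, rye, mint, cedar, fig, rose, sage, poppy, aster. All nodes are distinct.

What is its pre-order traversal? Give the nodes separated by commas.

The last element of post-order is the root; it splits in-order into left and right subtrees.
Root fig: left subtree has 8 nodes {reed, lily, kale, pear, fir, rye, mint, cedar}, right has 4 {rose, sage, poppy, aster}.
  Root mint: left subtree has 6 nodes {reed, lily, kale, pear, fir, rye}, right has 1 {cedar}.
    Root lily: left subtree has 1 node {reed}, right has 4 {kale, pear, fir, rye}.
      Root fir: left subtree has 2 nodes {kale, pear}, right has 1 {rye}.
        Root pear: left subtree has 1 node {kale}, right has 0 { }.
  Root sage: left subtree has 1 node {rose}, right has 2 {poppy, aster}.
    Root aster: left subtree has 1 node {poppy}, right has 0 { }.

fig, mint, lily, reed, fir, pear, kale, rye, cedar, sage, rose, aster, poppy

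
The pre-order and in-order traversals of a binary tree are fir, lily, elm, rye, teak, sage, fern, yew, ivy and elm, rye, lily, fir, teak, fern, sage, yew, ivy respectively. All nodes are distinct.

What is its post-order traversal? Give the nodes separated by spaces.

The first element of pre-order is the root; it splits in-order into left and right subtrees.
Root fir: left subtree has 3 nodes {elm, rye, lily}, right has 5 {teak, fern, sage, yew, ivy}.
  Root lily: left subtree has 2 nodes {elm, rye}, right has 0 { }.
    Root elm: left subtree has 0 nodes { }, right has 1 {rye}.
  Root teak: left subtree has 0 nodes { }, right has 4 {fern, sage, yew, ivy}.
    Root sage: left subtree has 1 node {fern}, right has 2 {yew, ivy}.
      Root yew: left subtree has 0 nodes { }, right has 1 {ivy}.

rye elm lily fern ivy yew sage teak fir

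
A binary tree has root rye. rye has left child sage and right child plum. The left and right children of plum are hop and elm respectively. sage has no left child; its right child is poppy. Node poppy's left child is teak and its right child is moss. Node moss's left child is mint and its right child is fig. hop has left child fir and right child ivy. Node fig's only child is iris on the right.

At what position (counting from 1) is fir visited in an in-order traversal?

In-order visits the left subtree, then the node, then the right subtree.
At rye: go left to sage.
  At sage: no left child.
  Visit sage.
  At sage: go right to poppy.
    At poppy: go left to teak.
      teak is a leaf — visit teak.
    Visit poppy.
    At poppy: go right to moss.
      At moss: go left to mint.
        mint is a leaf — visit mint.
      Visit moss.
      At moss: go right to fig.
        At fig: no left child.
        Visit fig.
        At fig: go right to iris.
          iris is a leaf — visit iris.
Visit rye.
At rye: go right to plum.
  At plum: go left to hop.
    At hop: go left to fir.
      fir is a leaf — visit fir.
    Visit hop.
    At hop: go right to ivy.
      ivy is a leaf — visit ivy.
  Visit plum.
  At plum: go right to elm.
    elm is a leaf — visit elm.
Full in-order sequence: sage, teak, poppy, mint, moss, fig, iris, rye, fir, hop, ivy, plum, elm.

9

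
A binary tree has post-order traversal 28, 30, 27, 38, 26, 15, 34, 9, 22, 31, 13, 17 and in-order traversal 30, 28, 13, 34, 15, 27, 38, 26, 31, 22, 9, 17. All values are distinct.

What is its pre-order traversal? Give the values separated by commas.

17, 13, 30, 28, 31, 34, 15, 26, 38, 27, 22, 9

The last element of post-order is the root; it splits in-order into left and right subtrees.
Root 17: left subtree has 11 nodes {30, 28, 13, 34, 15, 27, 38, 26, 31, 22, 9}, right has 0 { }.
  Root 13: left subtree has 2 nodes {30, 28}, right has 8 {34, 15, 27, 38, 26, 31, 22, 9}.
    Root 30: left subtree has 0 nodes { }, right has 1 {28}.
    Root 31: left subtree has 5 nodes {34, 15, 27, 38, 26}, right has 2 {22, 9}.
      Root 34: left subtree has 0 nodes { }, right has 4 {15, 27, 38, 26}.
        Root 15: left subtree has 0 nodes { }, right has 3 {27, 38, 26}.
          Root 26: left subtree has 2 nodes {27, 38}, right has 0 { }.
            Root 38: left subtree has 1 node {27}, right has 0 { }.
      Root 22: left subtree has 0 nodes { }, right has 1 {9}.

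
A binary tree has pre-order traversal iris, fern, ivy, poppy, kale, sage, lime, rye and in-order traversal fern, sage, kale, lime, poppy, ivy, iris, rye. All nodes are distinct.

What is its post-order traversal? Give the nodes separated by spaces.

The first element of pre-order is the root; it splits in-order into left and right subtrees.
Root iris: left subtree has 6 nodes {fern, sage, kale, lime, poppy, ivy}, right has 1 {rye}.
  Root fern: left subtree has 0 nodes { }, right has 5 {sage, kale, lime, poppy, ivy}.
    Root ivy: left subtree has 4 nodes {sage, kale, lime, poppy}, right has 0 { }.
      Root poppy: left subtree has 3 nodes {sage, kale, lime}, right has 0 { }.
        Root kale: left subtree has 1 node {sage}, right has 1 {lime}.

sage lime kale poppy ivy fern rye iris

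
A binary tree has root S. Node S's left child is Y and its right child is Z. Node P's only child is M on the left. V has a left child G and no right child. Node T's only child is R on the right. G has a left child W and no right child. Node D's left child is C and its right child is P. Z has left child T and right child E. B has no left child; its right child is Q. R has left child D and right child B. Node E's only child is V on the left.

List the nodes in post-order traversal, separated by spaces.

Y C M P D Q B R T W G V E Z S

Post-order visits the left subtree, then the right subtree, then the node.
At S: go left to Y.
  Y is a leaf — visit Y.
At S: go right to Z.
  At Z: go left to T.
    At T: no left child.
    At T: go right to R.
      At R: go left to D.
        At D: go left to C.
          C is a leaf — visit C.
        At D: go right to P.
          At P: go left to M.
            M is a leaf — visit M.
          At P: no right child.
          Visit P.
        Visit D.
      At R: go right to B.
        At B: no left child.
        At B: go right to Q.
          Q is a leaf — visit Q.
        Visit B.
      Visit R.
    Visit T.
  At Z: go right to E.
    At E: go left to V.
      At V: go left to G.
        At G: go left to W.
          W is a leaf — visit W.
        At G: no right child.
        Visit G.
      At V: no right child.
      Visit V.
    At E: no right child.
    Visit E.
  Visit Z.
Visit S.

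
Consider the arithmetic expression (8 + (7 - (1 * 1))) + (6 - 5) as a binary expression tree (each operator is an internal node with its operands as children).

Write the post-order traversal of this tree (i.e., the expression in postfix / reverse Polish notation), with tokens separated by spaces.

8 7 1 1 * - + 6 5 - +

Post-order on an expression tree gives postfix notation: for each operator, emit left operand, right operand, then the operator.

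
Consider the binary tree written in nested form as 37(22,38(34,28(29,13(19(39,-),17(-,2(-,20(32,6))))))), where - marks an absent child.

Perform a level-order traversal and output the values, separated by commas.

Level-order visits nodes level by level from the root, left to right within each level.
Level 0: 37
Level 1: 22, 38
Level 2: 34, 28
Level 3: 29, 13
Level 4: 19, 17
Level 5: 39, 2
Level 6: 20
Level 7: 32, 6

37, 22, 38, 34, 28, 29, 13, 19, 17, 39, 2, 20, 32, 6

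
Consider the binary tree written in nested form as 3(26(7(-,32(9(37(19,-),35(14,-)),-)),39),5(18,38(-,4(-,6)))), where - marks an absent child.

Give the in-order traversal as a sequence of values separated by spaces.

In-order visits the left subtree, then the node, then the right subtree.
At 3: go left to 26.
  At 26: go left to 7.
    At 7: no left child.
    Visit 7.
    At 7: go right to 32.
      At 32: go left to 9.
        At 9: go left to 37.
          At 37: go left to 19.
            19 is a leaf — visit 19.
          Visit 37.
          At 37: no right child.
        Visit 9.
        At 9: go right to 35.
          At 35: go left to 14.
            14 is a leaf — visit 14.
          Visit 35.
          At 35: no right child.
      Visit 32.
      At 32: no right child.
  Visit 26.
  At 26: go right to 39.
    39 is a leaf — visit 39.
Visit 3.
At 3: go right to 5.
  At 5: go left to 18.
    18 is a leaf — visit 18.
  Visit 5.
  At 5: go right to 38.
    At 38: no left child.
    Visit 38.
    At 38: go right to 4.
      At 4: no left child.
      Visit 4.
      At 4: go right to 6.
        6 is a leaf — visit 6.

7 19 37 9 14 35 32 26 39 3 18 5 38 4 6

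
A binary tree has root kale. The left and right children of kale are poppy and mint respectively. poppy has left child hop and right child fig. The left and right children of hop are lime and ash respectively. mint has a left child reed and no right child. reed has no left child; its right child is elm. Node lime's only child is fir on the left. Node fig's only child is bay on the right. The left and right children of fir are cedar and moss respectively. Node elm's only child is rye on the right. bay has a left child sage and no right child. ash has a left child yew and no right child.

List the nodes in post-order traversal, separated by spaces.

Post-order visits the left subtree, then the right subtree, then the node.
At kale: go left to poppy.
  At poppy: go left to hop.
    At hop: go left to lime.
      At lime: go left to fir.
        At fir: go left to cedar.
          cedar is a leaf — visit cedar.
        At fir: go right to moss.
          moss is a leaf — visit moss.
        Visit fir.
      At lime: no right child.
      Visit lime.
    At hop: go right to ash.
      At ash: go left to yew.
        yew is a leaf — visit yew.
      At ash: no right child.
      Visit ash.
    Visit hop.
  At poppy: go right to fig.
    At fig: no left child.
    At fig: go right to bay.
      At bay: go left to sage.
        sage is a leaf — visit sage.
      At bay: no right child.
      Visit bay.
    Visit fig.
  Visit poppy.
At kale: go right to mint.
  At mint: go left to reed.
    At reed: no left child.
    At reed: go right to elm.
      At elm: no left child.
      At elm: go right to rye.
        rye is a leaf — visit rye.
      Visit elm.
    Visit reed.
  At mint: no right child.
  Visit mint.
Visit kale.

cedar moss fir lime yew ash hop sage bay fig poppy rye elm reed mint kale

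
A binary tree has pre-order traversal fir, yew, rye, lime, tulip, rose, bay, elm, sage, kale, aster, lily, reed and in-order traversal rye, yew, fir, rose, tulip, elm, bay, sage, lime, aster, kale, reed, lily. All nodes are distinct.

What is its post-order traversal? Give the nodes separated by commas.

rye, yew, rose, elm, sage, bay, tulip, aster, reed, lily, kale, lime, fir

The first element of pre-order is the root; it splits in-order into left and right subtrees.
Root fir: left subtree has 2 nodes {rye, yew}, right has 10 {rose, tulip, elm, bay, sage, lime, aster, kale, reed, lily}.
  Root yew: left subtree has 1 node {rye}, right has 0 { }.
  Root lime: left subtree has 5 nodes {rose, tulip, elm, bay, sage}, right has 4 {aster, kale, reed, lily}.
    Root tulip: left subtree has 1 node {rose}, right has 3 {elm, bay, sage}.
      Root bay: left subtree has 1 node {elm}, right has 1 {sage}.
    Root kale: left subtree has 1 node {aster}, right has 2 {reed, lily}.
      Root lily: left subtree has 1 node {reed}, right has 0 { }.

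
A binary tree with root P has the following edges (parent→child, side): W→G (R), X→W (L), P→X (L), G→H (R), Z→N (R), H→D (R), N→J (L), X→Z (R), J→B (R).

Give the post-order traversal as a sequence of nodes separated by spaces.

Post-order visits the left subtree, then the right subtree, then the node.
At P: go left to X.
  At X: go left to W.
    At W: no left child.
    At W: go right to G.
      At G: no left child.
      At G: go right to H.
        At H: no left child.
        At H: go right to D.
          D is a leaf — visit D.
        Visit H.
      Visit G.
    Visit W.
  At X: go right to Z.
    At Z: no left child.
    At Z: go right to N.
      At N: go left to J.
        At J: no left child.
        At J: go right to B.
          B is a leaf — visit B.
        Visit J.
      At N: no right child.
      Visit N.
    Visit Z.
  Visit X.
At P: no right child.
Visit P.

D H G W B J N Z X P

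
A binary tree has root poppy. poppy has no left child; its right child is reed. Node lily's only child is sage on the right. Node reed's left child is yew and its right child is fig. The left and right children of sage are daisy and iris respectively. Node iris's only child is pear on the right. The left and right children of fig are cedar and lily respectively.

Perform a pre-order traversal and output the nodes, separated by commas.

poppy, reed, yew, fig, cedar, lily, sage, daisy, iris, pear

Pre-order visits the node, then its left subtree, then its right subtree.
Visit poppy.
At poppy: no left child.
At poppy: go right to reed.
  Visit reed.
  At reed: go left to yew.
    yew is a leaf — visit yew.
  At reed: go right to fig.
    Visit fig.
    At fig: go left to cedar.
      cedar is a leaf — visit cedar.
    At fig: go right to lily.
      Visit lily.
      At lily: no left child.
      At lily: go right to sage.
        Visit sage.
        At sage: go left to daisy.
          daisy is a leaf — visit daisy.
        At sage: go right to iris.
          Visit iris.
          At iris: no left child.
          At iris: go right to pear.
            pear is a leaf — visit pear.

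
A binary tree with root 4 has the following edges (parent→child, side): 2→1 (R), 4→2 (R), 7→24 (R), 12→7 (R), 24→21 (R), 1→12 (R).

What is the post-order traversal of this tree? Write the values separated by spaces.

21 24 7 12 1 2 4

Post-order visits the left subtree, then the right subtree, then the node.
At 4: no left child.
At 4: go right to 2.
  At 2: no left child.
  At 2: go right to 1.
    At 1: no left child.
    At 1: go right to 12.
      At 12: no left child.
      At 12: go right to 7.
        At 7: no left child.
        At 7: go right to 24.
          At 24: no left child.
          At 24: go right to 21.
            21 is a leaf — visit 21.
          Visit 24.
        Visit 7.
      Visit 12.
    Visit 1.
  Visit 2.
Visit 4.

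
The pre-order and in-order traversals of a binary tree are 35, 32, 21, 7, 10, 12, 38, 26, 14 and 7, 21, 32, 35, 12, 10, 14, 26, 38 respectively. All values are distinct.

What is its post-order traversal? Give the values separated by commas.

7, 21, 32, 12, 14, 26, 38, 10, 35

The first element of pre-order is the root; it splits in-order into left and right subtrees.
Root 35: left subtree has 3 nodes {7, 21, 32}, right has 5 {12, 10, 14, 26, 38}.
  Root 32: left subtree has 2 nodes {7, 21}, right has 0 { }.
    Root 21: left subtree has 1 node {7}, right has 0 { }.
  Root 10: left subtree has 1 node {12}, right has 3 {14, 26, 38}.
    Root 38: left subtree has 2 nodes {14, 26}, right has 0 { }.
      Root 26: left subtree has 1 node {14}, right has 0 { }.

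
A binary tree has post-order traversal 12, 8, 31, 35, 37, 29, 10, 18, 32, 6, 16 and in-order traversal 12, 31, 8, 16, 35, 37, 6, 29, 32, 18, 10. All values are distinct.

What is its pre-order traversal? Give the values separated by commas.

16, 31, 12, 8, 6, 37, 35, 32, 29, 18, 10

The last element of post-order is the root; it splits in-order into left and right subtrees.
Root 16: left subtree has 3 nodes {12, 31, 8}, right has 7 {35, 37, 6, 29, 32, 18, 10}.
  Root 31: left subtree has 1 node {12}, right has 1 {8}.
  Root 6: left subtree has 2 nodes {35, 37}, right has 4 {29, 32, 18, 10}.
    Root 37: left subtree has 1 node {35}, right has 0 { }.
    Root 32: left subtree has 1 node {29}, right has 2 {18, 10}.
      Root 18: left subtree has 0 nodes { }, right has 1 {10}.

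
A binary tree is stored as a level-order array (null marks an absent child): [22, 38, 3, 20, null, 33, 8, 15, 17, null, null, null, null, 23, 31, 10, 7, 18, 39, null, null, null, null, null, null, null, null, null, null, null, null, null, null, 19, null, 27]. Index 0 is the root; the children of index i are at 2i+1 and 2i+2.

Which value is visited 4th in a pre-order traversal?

Pre-order visits the node, then its left subtree, then its right subtree.
Visit 22.
At 22: go left to 38.
  Visit 38.
  At 38: go left to 20.
    Visit 20.
    At 20: go left to 15.
      Visit 15.
      At 15: go left to 10.
        10 is a leaf — visit 10.
      At 15: go right to 7.
        Visit 7.
        At 7: go left to 19.
          19 is a leaf — visit 19.
        At 7: no right child.
    At 20: go right to 17.
      Visit 17.
      At 17: go left to 18.
        Visit 18.
        At 18: go left to 27.
          27 is a leaf — visit 27.
        At 18: no right child.
      At 17: go right to 39.
        39 is a leaf — visit 39.
  At 38: no right child.
At 22: go right to 3.
  Visit 3.
  At 3: go left to 33.
    33 is a leaf — visit 33.
  At 3: go right to 8.
    Visit 8.
    At 8: go left to 23.
      23 is a leaf — visit 23.
    At 8: go right to 31.
      31 is a leaf — visit 31.
Full pre-order sequence: 22, 38, 20, 15, 10, 7, 19, 17, 18, 27, 39, 3, 33, 8, 23, 31.

15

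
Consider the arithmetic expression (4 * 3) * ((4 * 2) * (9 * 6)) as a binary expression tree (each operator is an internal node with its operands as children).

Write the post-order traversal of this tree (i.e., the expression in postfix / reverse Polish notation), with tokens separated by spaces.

4 3 * 4 2 * 9 6 * * *

Post-order on an expression tree gives postfix notation: for each operator, emit left operand, right operand, then the operator.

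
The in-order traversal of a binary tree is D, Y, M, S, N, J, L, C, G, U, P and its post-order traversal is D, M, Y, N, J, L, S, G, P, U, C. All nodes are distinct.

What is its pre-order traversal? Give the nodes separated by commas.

The last element of post-order is the root; it splits in-order into left and right subtrees.
Root C: left subtree has 7 nodes {D, Y, M, S, N, J, L}, right has 3 {G, U, P}.
  Root S: left subtree has 3 nodes {D, Y, M}, right has 3 {N, J, L}.
    Root Y: left subtree has 1 node {D}, right has 1 {M}.
    Root L: left subtree has 2 nodes {N, J}, right has 0 { }.
      Root J: left subtree has 1 node {N}, right has 0 { }.
  Root U: left subtree has 1 node {G}, right has 1 {P}.

C, S, Y, D, M, L, J, N, U, G, P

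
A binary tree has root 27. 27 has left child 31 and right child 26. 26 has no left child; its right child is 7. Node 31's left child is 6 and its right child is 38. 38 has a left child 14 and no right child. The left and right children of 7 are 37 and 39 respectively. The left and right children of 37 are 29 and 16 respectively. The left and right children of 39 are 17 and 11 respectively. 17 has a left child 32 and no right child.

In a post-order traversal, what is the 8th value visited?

32

Post-order visits the left subtree, then the right subtree, then the node.
At 27: go left to 31.
  At 31: go left to 6.
    6 is a leaf — visit 6.
  At 31: go right to 38.
    At 38: go left to 14.
      14 is a leaf — visit 14.
    At 38: no right child.
    Visit 38.
  Visit 31.
At 27: go right to 26.
  At 26: no left child.
  At 26: go right to 7.
    At 7: go left to 37.
      At 37: go left to 29.
        29 is a leaf — visit 29.
      At 37: go right to 16.
        16 is a leaf — visit 16.
      Visit 37.
    At 7: go right to 39.
      At 39: go left to 17.
        At 17: go left to 32.
          32 is a leaf — visit 32.
        At 17: no right child.
        Visit 17.
      At 39: go right to 11.
        11 is a leaf — visit 11.
      Visit 39.
    Visit 7.
  Visit 26.
Visit 27.
Full post-order sequence: 6, 14, 38, 31, 29, 16, 37, 32, 17, 11, 39, 7, 26, 27.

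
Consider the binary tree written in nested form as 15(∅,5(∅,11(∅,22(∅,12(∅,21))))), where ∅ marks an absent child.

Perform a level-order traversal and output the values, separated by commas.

Level-order visits nodes level by level from the root, left to right within each level.
Level 0: 15
Level 1: 5
Level 2: 11
Level 3: 22
Level 4: 12
Level 5: 21

15, 5, 11, 22, 12, 21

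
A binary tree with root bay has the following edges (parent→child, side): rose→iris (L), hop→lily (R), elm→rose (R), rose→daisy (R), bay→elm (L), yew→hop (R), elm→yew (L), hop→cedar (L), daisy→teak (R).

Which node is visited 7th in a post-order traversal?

daisy

Post-order visits the left subtree, then the right subtree, then the node.
At bay: go left to elm.
  At elm: go left to yew.
    At yew: no left child.
    At yew: go right to hop.
      At hop: go left to cedar.
        cedar is a leaf — visit cedar.
      At hop: go right to lily.
        lily is a leaf — visit lily.
      Visit hop.
    Visit yew.
  At elm: go right to rose.
    At rose: go left to iris.
      iris is a leaf — visit iris.
    At rose: go right to daisy.
      At daisy: no left child.
      At daisy: go right to teak.
        teak is a leaf — visit teak.
      Visit daisy.
    Visit rose.
  Visit elm.
At bay: no right child.
Visit bay.
Full post-order sequence: cedar, lily, hop, yew, iris, teak, daisy, rose, elm, bay.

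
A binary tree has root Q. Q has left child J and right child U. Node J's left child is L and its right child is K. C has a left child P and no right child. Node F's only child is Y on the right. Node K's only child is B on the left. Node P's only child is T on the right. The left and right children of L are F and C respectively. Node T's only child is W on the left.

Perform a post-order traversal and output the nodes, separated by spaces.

Post-order visits the left subtree, then the right subtree, then the node.
At Q: go left to J.
  At J: go left to L.
    At L: go left to F.
      At F: no left child.
      At F: go right to Y.
        Y is a leaf — visit Y.
      Visit F.
    At L: go right to C.
      At C: go left to P.
        At P: no left child.
        At P: go right to T.
          At T: go left to W.
            W is a leaf — visit W.
          At T: no right child.
          Visit T.
        Visit P.
      At C: no right child.
      Visit C.
    Visit L.
  At J: go right to K.
    At K: go left to B.
      B is a leaf — visit B.
    At K: no right child.
    Visit K.
  Visit J.
At Q: go right to U.
  U is a leaf — visit U.
Visit Q.

Y F W T P C L B K J U Q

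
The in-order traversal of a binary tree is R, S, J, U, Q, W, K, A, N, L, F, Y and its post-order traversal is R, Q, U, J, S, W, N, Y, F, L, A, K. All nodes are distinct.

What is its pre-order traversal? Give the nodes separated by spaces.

K W S R J U Q A L N F Y

The last element of post-order is the root; it splits in-order into left and right subtrees.
Root K: left subtree has 6 nodes {R, S, J, U, Q, W}, right has 5 {A, N, L, F, Y}.
  Root W: left subtree has 5 nodes {R, S, J, U, Q}, right has 0 { }.
    Root S: left subtree has 1 node {R}, right has 3 {J, U, Q}.
      Root J: left subtree has 0 nodes { }, right has 2 {U, Q}.
        Root U: left subtree has 0 nodes { }, right has 1 {Q}.
  Root A: left subtree has 0 nodes { }, right has 4 {N, L, F, Y}.
    Root L: left subtree has 1 node {N}, right has 2 {F, Y}.
      Root F: left subtree has 0 nodes { }, right has 1 {Y}.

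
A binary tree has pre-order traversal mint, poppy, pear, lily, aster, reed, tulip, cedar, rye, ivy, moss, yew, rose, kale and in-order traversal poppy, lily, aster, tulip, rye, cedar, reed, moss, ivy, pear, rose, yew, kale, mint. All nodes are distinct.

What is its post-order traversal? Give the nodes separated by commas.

rye, cedar, tulip, moss, ivy, reed, aster, lily, rose, kale, yew, pear, poppy, mint

The first element of pre-order is the root; it splits in-order into left and right subtrees.
Root mint: left subtree has 13 nodes {poppy, lily, aster, tulip, rye, cedar, reed, moss, ivy, pear, rose, yew, kale}, right has 0 { }.
  Root poppy: left subtree has 0 nodes { }, right has 12 {lily, aster, tulip, rye, cedar, reed, moss, ivy, pear, rose, yew, kale}.
    Root pear: left subtree has 8 nodes {lily, aster, tulip, rye, cedar, reed, moss, ivy}, right has 3 {rose, yew, kale}.
      Root lily: left subtree has 0 nodes { }, right has 7 {aster, tulip, rye, cedar, reed, moss, ivy}.
        Root aster: left subtree has 0 nodes { }, right has 6 {tulip, rye, cedar, reed, moss, ivy}.
          Root reed: left subtree has 3 nodes {tulip, rye, cedar}, right has 2 {moss, ivy}.
            Root tulip: left subtree has 0 nodes { }, right has 2 {rye, cedar}.
              Root cedar: left subtree has 1 node {rye}, right has 0 { }.
            Root ivy: left subtree has 1 node {moss}, right has 0 { }.
      Root yew: left subtree has 1 node {rose}, right has 1 {kale}.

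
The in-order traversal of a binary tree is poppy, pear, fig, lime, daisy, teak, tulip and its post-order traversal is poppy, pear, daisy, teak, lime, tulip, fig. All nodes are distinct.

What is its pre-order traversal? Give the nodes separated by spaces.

The last element of post-order is the root; it splits in-order into left and right subtrees.
Root fig: left subtree has 2 nodes {poppy, pear}, right has 4 {lime, daisy, teak, tulip}.
  Root pear: left subtree has 1 node {poppy}, right has 0 { }.
  Root tulip: left subtree has 3 nodes {lime, daisy, teak}, right has 0 { }.
    Root lime: left subtree has 0 nodes { }, right has 2 {daisy, teak}.
      Root teak: left subtree has 1 node {daisy}, right has 0 { }.

fig pear poppy tulip lime teak daisy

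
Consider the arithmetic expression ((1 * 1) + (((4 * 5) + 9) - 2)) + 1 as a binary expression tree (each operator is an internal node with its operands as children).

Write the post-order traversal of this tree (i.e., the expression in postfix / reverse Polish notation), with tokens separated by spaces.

1 1 * 4 5 * 9 + 2 - + 1 +

Post-order on an expression tree gives postfix notation: for each operator, emit left operand, right operand, then the operator.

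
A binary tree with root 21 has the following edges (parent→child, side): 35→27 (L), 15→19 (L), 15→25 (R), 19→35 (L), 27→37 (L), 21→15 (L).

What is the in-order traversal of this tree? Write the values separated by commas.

37, 27, 35, 19, 15, 25, 21

In-order visits the left subtree, then the node, then the right subtree.
At 21: go left to 15.
  At 15: go left to 19.
    At 19: go left to 35.
      At 35: go left to 27.
        At 27: go left to 37.
          37 is a leaf — visit 37.
        Visit 27.
        At 27: no right child.
      Visit 35.
      At 35: no right child.
    Visit 19.
    At 19: no right child.
  Visit 15.
  At 15: go right to 25.
    25 is a leaf — visit 25.
Visit 21.
At 21: no right child.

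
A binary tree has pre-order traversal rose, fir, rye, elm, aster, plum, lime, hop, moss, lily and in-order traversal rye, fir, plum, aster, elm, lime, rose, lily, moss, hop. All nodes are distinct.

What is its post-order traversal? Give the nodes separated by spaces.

rye plum aster lime elm fir lily moss hop rose

The first element of pre-order is the root; it splits in-order into left and right subtrees.
Root rose: left subtree has 6 nodes {rye, fir, plum, aster, elm, lime}, right has 3 {lily, moss, hop}.
  Root fir: left subtree has 1 node {rye}, right has 4 {plum, aster, elm, lime}.
    Root elm: left subtree has 2 nodes {plum, aster}, right has 1 {lime}.
      Root aster: left subtree has 1 node {plum}, right has 0 { }.
  Root hop: left subtree has 2 nodes {lily, moss}, right has 0 { }.
    Root moss: left subtree has 1 node {lily}, right has 0 { }.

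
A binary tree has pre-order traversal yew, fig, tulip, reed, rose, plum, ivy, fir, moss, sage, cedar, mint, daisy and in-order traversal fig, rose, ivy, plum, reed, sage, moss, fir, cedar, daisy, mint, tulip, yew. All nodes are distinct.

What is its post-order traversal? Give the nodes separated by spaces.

ivy plum rose sage moss daisy mint cedar fir reed tulip fig yew

The first element of pre-order is the root; it splits in-order into left and right subtrees.
Root yew: left subtree has 12 nodes {fig, rose, ivy, plum, reed, sage, moss, fir, cedar, daisy, mint, tulip}, right has 0 { }.
  Root fig: left subtree has 0 nodes { }, right has 11 {rose, ivy, plum, reed, sage, moss, fir, cedar, daisy, mint, tulip}.
    Root tulip: left subtree has 10 nodes {rose, ivy, plum, reed, sage, moss, fir, cedar, daisy, mint}, right has 0 { }.
      Root reed: left subtree has 3 nodes {rose, ivy, plum}, right has 6 {sage, moss, fir, cedar, daisy, mint}.
        Root rose: left subtree has 0 nodes { }, right has 2 {ivy, plum}.
          Root plum: left subtree has 1 node {ivy}, right has 0 { }.
        Root fir: left subtree has 2 nodes {sage, moss}, right has 3 {cedar, daisy, mint}.
          Root moss: left subtree has 1 node {sage}, right has 0 { }.
          Root cedar: left subtree has 0 nodes { }, right has 2 {daisy, mint}.
            Root mint: left subtree has 1 node {daisy}, right has 0 { }.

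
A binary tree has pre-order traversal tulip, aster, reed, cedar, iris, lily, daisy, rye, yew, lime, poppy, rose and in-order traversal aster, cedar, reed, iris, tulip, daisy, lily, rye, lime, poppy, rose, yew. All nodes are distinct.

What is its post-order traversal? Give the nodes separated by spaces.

The first element of pre-order is the root; it splits in-order into left and right subtrees.
Root tulip: left subtree has 4 nodes {aster, cedar, reed, iris}, right has 7 {daisy, lily, rye, lime, poppy, rose, yew}.
  Root aster: left subtree has 0 nodes { }, right has 3 {cedar, reed, iris}.
    Root reed: left subtree has 1 node {cedar}, right has 1 {iris}.
  Root lily: left subtree has 1 node {daisy}, right has 5 {rye, lime, poppy, rose, yew}.
    Root rye: left subtree has 0 nodes { }, right has 4 {lime, poppy, rose, yew}.
      Root yew: left subtree has 3 nodes {lime, poppy, rose}, right has 0 { }.
        Root lime: left subtree has 0 nodes { }, right has 2 {poppy, rose}.
          Root poppy: left subtree has 0 nodes { }, right has 1 {rose}.

cedar iris reed aster daisy rose poppy lime yew rye lily tulip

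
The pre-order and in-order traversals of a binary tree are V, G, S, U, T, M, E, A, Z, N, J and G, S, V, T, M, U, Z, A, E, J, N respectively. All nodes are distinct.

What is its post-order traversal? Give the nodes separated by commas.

S, G, M, T, Z, A, J, N, E, U, V

The first element of pre-order is the root; it splits in-order into left and right subtrees.
Root V: left subtree has 2 nodes {G, S}, right has 8 {T, M, U, Z, A, E, J, N}.
  Root G: left subtree has 0 nodes { }, right has 1 {S}.
  Root U: left subtree has 2 nodes {T, M}, right has 5 {Z, A, E, J, N}.
    Root T: left subtree has 0 nodes { }, right has 1 {M}.
    Root E: left subtree has 2 nodes {Z, A}, right has 2 {J, N}.
      Root A: left subtree has 1 node {Z}, right has 0 { }.
      Root N: left subtree has 1 node {J}, right has 0 { }.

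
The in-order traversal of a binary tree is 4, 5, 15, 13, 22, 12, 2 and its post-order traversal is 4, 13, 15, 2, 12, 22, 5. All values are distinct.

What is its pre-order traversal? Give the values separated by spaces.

5 4 22 15 13 12 2

The last element of post-order is the root; it splits in-order into left and right subtrees.
Root 5: left subtree has 1 node {4}, right has 5 {15, 13, 22, 12, 2}.
  Root 22: left subtree has 2 nodes {15, 13}, right has 2 {12, 2}.
    Root 15: left subtree has 0 nodes { }, right has 1 {13}.
    Root 12: left subtree has 0 nodes { }, right has 1 {2}.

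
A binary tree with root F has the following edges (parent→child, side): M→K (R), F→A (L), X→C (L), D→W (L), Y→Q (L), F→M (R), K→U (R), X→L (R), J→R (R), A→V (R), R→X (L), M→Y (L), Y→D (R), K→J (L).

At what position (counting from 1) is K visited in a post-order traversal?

Post-order visits the left subtree, then the right subtree, then the node.
At F: go left to A.
  At A: no left child.
  At A: go right to V.
    V is a leaf — visit V.
  Visit A.
At F: go right to M.
  At M: go left to Y.
    At Y: go left to Q.
      Q is a leaf — visit Q.
    At Y: go right to D.
      At D: go left to W.
        W is a leaf — visit W.
      At D: no right child.
      Visit D.
    Visit Y.
  At M: go right to K.
    At K: go left to J.
      At J: no left child.
      At J: go right to R.
        At R: go left to X.
          At X: go left to C.
            C is a leaf — visit C.
          At X: go right to L.
            L is a leaf — visit L.
          Visit X.
        At R: no right child.
        Visit R.
      Visit J.
    At K: go right to U.
      U is a leaf — visit U.
    Visit K.
  Visit M.
Visit F.
Full post-order sequence: V, A, Q, W, D, Y, C, L, X, R, J, U, K, M, F.

13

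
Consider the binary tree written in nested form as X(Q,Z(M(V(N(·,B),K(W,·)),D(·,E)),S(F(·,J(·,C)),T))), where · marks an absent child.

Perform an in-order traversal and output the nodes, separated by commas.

Q, X, N, B, V, W, K, M, D, E, Z, F, J, C, S, T

In-order visits the left subtree, then the node, then the right subtree.
At X: go left to Q.
  Q is a leaf — visit Q.
Visit X.
At X: go right to Z.
  At Z: go left to M.
    At M: go left to V.
      At V: go left to N.
        At N: no left child.
        Visit N.
        At N: go right to B.
          B is a leaf — visit B.
      Visit V.
      At V: go right to K.
        At K: go left to W.
          W is a leaf — visit W.
        Visit K.
        At K: no right child.
    Visit M.
    At M: go right to D.
      At D: no left child.
      Visit D.
      At D: go right to E.
        E is a leaf — visit E.
  Visit Z.
  At Z: go right to S.
    At S: go left to F.
      At F: no left child.
      Visit F.
      At F: go right to J.
        At J: no left child.
        Visit J.
        At J: go right to C.
          C is a leaf — visit C.
    Visit S.
    At S: go right to T.
      T is a leaf — visit T.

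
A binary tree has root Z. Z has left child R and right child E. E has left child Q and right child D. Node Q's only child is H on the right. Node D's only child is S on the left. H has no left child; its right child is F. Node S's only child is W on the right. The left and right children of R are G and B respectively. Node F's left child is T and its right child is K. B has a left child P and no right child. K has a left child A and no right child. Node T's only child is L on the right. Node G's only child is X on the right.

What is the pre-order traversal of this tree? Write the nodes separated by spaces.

Pre-order visits the node, then its left subtree, then its right subtree.
Visit Z.
At Z: go left to R.
  Visit R.
  At R: go left to G.
    Visit G.
    At G: no left child.
    At G: go right to X.
      X is a leaf — visit X.
  At R: go right to B.
    Visit B.
    At B: go left to P.
      P is a leaf — visit P.
    At B: no right child.
At Z: go right to E.
  Visit E.
  At E: go left to Q.
    Visit Q.
    At Q: no left child.
    At Q: go right to H.
      Visit H.
      At H: no left child.
      At H: go right to F.
        Visit F.
        At F: go left to T.
          Visit T.
          At T: no left child.
          At T: go right to L.
            L is a leaf — visit L.
        At F: go right to K.
          Visit K.
          At K: go left to A.
            A is a leaf — visit A.
          At K: no right child.
  At E: go right to D.
    Visit D.
    At D: go left to S.
      Visit S.
      At S: no left child.
      At S: go right to W.
        W is a leaf — visit W.
    At D: no right child.

Z R G X B P E Q H F T L K A D S W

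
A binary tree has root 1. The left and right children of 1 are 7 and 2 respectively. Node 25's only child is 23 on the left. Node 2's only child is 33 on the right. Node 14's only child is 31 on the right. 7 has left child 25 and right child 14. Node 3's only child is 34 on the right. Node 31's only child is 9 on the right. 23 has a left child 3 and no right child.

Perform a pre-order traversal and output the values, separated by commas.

1, 7, 25, 23, 3, 34, 14, 31, 9, 2, 33

Pre-order visits the node, then its left subtree, then its right subtree.
Visit 1.
At 1: go left to 7.
  Visit 7.
  At 7: go left to 25.
    Visit 25.
    At 25: go left to 23.
      Visit 23.
      At 23: go left to 3.
        Visit 3.
        At 3: no left child.
        At 3: go right to 34.
          34 is a leaf — visit 34.
      At 23: no right child.
    At 25: no right child.
  At 7: go right to 14.
    Visit 14.
    At 14: no left child.
    At 14: go right to 31.
      Visit 31.
      At 31: no left child.
      At 31: go right to 9.
        9 is a leaf — visit 9.
At 1: go right to 2.
  Visit 2.
  At 2: no left child.
  At 2: go right to 33.
    33 is a leaf — visit 33.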